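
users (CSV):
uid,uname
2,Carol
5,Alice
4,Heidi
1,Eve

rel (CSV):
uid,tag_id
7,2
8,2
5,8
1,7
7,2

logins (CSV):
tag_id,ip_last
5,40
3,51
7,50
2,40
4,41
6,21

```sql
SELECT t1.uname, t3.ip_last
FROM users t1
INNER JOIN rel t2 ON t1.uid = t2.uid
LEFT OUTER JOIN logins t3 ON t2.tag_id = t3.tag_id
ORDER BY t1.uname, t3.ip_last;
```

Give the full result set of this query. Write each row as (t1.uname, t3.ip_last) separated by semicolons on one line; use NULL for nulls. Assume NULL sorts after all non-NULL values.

(Alice, NULL); (Eve, 50)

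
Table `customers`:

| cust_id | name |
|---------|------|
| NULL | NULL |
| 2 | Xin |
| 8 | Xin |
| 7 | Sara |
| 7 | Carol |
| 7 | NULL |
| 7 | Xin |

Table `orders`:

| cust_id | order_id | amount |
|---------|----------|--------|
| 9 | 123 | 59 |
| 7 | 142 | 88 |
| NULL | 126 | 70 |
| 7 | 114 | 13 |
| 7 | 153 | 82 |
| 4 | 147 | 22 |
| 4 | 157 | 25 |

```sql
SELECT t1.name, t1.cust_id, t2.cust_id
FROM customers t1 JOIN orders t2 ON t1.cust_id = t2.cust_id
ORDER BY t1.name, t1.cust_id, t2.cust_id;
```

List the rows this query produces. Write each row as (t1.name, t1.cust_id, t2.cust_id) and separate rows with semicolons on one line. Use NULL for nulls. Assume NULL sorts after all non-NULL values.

INNER JOIN keeps only pairs where the ON condition holds.
Matching on t1.cust_id = t2.cust_id. A NULL in a compared column never satisfies the condition.
Matched pairs: 12.

(Carol, 7, 7); (Carol, 7, 7); (Carol, 7, 7); (Sara, 7, 7); (Sara, 7, 7); (Sara, 7, 7); (Xin, 7, 7); (Xin, 7, 7); (Xin, 7, 7); (NULL, 7, 7); (NULL, 7, 7); (NULL, 7, 7)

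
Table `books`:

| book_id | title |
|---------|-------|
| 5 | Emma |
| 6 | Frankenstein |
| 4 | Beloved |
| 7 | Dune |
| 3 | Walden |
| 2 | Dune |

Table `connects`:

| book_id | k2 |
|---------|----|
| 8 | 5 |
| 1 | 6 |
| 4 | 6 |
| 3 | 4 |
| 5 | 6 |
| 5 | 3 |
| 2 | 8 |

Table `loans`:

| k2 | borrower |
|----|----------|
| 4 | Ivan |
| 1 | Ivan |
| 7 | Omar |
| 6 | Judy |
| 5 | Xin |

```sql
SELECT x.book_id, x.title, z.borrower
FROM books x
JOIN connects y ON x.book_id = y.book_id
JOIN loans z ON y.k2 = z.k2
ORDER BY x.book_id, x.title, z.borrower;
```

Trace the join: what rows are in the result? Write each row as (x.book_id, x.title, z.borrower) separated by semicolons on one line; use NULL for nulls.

(3, Walden, Ivan); (4, Beloved, Judy); (5, Emma, Judy)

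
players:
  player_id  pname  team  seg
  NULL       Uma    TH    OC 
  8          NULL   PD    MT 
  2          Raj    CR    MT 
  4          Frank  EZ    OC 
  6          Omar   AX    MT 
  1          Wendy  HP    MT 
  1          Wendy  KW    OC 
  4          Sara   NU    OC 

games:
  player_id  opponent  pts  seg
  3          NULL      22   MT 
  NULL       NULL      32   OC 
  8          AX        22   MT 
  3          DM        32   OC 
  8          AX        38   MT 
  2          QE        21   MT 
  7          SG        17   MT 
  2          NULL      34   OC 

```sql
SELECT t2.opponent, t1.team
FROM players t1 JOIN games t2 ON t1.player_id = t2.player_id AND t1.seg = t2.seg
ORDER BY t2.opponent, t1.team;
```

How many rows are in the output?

INNER JOIN keeps only pairs where the ON condition holds.
Matching on t1.player_id = t2.player_id AND t1.seg = t2.seg. A NULL in a compared column never satisfies the condition.
- t1[0] player_id=NULL, seg=OC → no match; dropped.
- t1[1] player_id=8, seg=MT → 2 match(es) in t2 → 2 row(s).
- t1[2] player_id=2, seg=MT → 1 match(es) in t2 → 1 row(s).
- t1[3] player_id=4, seg=OC → no match; dropped.
- t1[4] player_id=6, seg=MT → no match; dropped.
- t1[5] player_id=1, seg=MT → no match; dropped.
- t1[6] player_id=1, seg=OC → no match; dropped.
- t1[7] player_id=4, seg=OC → no match; dropped.
Total: 3 rows.

3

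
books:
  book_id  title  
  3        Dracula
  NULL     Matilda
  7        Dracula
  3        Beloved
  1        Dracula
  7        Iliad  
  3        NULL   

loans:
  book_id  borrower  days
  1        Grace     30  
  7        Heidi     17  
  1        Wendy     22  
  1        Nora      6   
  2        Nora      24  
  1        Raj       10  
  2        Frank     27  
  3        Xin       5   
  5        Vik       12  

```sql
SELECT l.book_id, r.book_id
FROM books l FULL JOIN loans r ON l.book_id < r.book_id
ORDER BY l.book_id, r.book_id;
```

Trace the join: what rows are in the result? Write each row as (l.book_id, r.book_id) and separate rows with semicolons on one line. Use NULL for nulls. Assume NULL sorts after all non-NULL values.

(1, 2); (1, 2); (1, 3); (1, 5); (1, 7); (3, 5); (3, 5); (3, 5); (3, 7); (3, 7); (3, 7); (7, NULL); (7, NULL); (NULL, 1); (NULL, 1); (NULL, 1); (NULL, 1); (NULL, NULL)

FULL OUTER JOIN keeps every row from both sides; unmatched rows get NULL for the other side's columns.
Matching on l.book_id < r.book_id. A NULL in a compared column never satisfies the condition.
Matched pairs: 11; unmatched l rows kept: 3; unmatched r rows kept: 4.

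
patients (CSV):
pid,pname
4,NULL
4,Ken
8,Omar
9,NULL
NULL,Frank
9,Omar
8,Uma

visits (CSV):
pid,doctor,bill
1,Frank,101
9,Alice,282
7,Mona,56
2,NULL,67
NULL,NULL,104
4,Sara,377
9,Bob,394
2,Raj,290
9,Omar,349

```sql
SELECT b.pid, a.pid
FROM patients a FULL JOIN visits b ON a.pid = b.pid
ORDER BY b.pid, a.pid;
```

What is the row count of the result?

FULL OUTER JOIN keeps every row from both sides; unmatched rows get NULL for the other side's columns.
Matching on a.pid = b.pid. A NULL in a compared column never satisfies the condition.
- pid=4: 1 matching b row(s), so 1 row(s) emitted.
- pid=4: 1 matching b row(s), so 1 row(s) emitted.
- pid=8: no b row matches, row kept with b columns NULL.
- pid=9: 3 matching b row(s), so 3 row(s) emitted.
- pid=NULL: no b row matches, row kept with b columns NULL.
- pid=9: 3 matching b row(s), so 3 row(s) emitted.
- pid=8: no b row matches, row kept with b columns NULL.
- 5 b row(s) had no a match → kept, a columns NULL.
Total: 8 matched + 8 padded = 16 rows.

16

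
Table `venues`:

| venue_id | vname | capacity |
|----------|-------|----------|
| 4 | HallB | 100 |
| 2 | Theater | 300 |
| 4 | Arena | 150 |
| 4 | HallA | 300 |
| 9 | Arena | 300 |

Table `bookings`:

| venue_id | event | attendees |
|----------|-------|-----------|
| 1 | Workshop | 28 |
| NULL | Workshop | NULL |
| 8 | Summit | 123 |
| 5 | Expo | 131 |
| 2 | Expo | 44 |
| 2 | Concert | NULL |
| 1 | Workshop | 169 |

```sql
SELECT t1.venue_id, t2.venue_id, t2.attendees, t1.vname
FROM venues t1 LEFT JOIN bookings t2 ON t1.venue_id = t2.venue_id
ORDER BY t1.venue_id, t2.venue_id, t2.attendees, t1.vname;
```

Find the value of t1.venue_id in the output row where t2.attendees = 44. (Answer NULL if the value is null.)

2

LEFT JOIN keeps every row from `venues`; unmatched rows get NULL for `bookings`'s columns.
Matching on t1.venue_id = t2.venue_id. A NULL in a compared column never satisfies the condition.
- venue_id=4: no t2 row matches, row kept with t2 columns NULL.
- venue_id=2: 2 matching t2 row(s), so 2 row(s) emitted.
- venue_id=4: no t2 row matches, row kept with t2 columns NULL.
- venue_id=4: no t2 row matches, row kept with t2 columns NULL.
- venue_id=9: no t2 row matches, row kept with t2 columns NULL.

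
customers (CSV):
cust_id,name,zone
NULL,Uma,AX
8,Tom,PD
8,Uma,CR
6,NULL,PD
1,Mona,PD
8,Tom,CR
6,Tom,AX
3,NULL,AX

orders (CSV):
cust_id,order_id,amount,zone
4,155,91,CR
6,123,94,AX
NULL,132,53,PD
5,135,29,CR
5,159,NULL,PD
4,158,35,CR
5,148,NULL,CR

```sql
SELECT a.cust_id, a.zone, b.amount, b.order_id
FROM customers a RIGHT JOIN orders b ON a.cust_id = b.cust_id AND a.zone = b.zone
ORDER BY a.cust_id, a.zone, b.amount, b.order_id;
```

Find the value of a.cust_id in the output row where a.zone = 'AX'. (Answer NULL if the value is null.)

6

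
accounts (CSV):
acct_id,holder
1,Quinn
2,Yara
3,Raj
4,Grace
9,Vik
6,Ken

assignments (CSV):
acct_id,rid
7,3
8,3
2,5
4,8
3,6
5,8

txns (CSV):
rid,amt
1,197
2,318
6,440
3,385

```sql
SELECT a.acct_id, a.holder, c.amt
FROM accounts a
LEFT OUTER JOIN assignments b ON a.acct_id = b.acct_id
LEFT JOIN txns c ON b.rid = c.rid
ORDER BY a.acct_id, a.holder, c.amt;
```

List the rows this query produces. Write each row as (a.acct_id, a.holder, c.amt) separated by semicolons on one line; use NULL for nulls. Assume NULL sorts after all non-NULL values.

(1, Quinn, NULL); (2, Yara, NULL); (3, Raj, 440); (4, Grace, NULL); (6, Ken, NULL); (9, Vik, NULL)

Step 1 — a LEFT JOIN b on acct_id → 6 row(s).
Then LEFT JOIN `txns c` on rid: each of those 6 rows is kept; rows whose b.rid has no match in c get NULL for c's columns.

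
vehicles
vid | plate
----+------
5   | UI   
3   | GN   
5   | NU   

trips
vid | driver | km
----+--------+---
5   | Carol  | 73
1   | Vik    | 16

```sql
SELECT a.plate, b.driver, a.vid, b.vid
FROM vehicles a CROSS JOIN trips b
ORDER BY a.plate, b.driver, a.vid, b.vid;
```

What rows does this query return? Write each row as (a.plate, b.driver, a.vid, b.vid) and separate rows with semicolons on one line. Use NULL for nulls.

(GN, Carol, 3, 5); (GN, Vik, 3, 1); (NU, Carol, 5, 5); (NU, Vik, 5, 1); (UI, Carol, 5, 5); (UI, Vik, 5, 1)

CROSS JOIN pairs every row of `vehicles` with every row of `trips`: 3 × 2 = 6 rows.
After projecting and ordering:
a.plate | b.driver | a.vid | b.vid
GN | Carol | 3 | 5
GN | Vik | 3 | 1
NU | Carol | 5 | 5
NU | Vik | 5 | 1
UI | Carol | 5 | 5
UI | Vik | 5 | 1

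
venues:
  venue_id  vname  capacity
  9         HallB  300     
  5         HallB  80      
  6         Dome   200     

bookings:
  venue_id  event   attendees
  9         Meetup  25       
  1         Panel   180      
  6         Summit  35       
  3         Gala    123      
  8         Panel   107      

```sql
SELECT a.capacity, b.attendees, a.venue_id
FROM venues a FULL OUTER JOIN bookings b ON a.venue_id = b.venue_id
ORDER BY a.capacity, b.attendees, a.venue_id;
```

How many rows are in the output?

6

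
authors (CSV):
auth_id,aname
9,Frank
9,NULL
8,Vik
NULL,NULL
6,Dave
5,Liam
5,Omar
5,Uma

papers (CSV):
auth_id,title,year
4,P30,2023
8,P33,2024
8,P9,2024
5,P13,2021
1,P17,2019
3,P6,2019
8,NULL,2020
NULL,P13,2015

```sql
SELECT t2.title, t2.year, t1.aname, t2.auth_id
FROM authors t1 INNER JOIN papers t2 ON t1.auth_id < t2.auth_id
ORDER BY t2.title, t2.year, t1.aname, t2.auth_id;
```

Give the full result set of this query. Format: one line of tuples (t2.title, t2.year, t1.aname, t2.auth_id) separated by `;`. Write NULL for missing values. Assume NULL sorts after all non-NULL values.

INNER JOIN keeps only pairs where the ON condition holds.
Matching on t1.auth_id < t2.auth_id. A NULL in a compared column never satisfies the condition.
Matched pairs: 12.

(P33, 2024, Dave, 8); (P33, 2024, Liam, 8); (P33, 2024, Omar, 8); (P33, 2024, Uma, 8); (P9, 2024, Dave, 8); (P9, 2024, Liam, 8); (P9, 2024, Omar, 8); (P9, 2024, Uma, 8); (NULL, 2020, Dave, 8); (NULL, 2020, Liam, 8); (NULL, 2020, Omar, 8); (NULL, 2020, Uma, 8)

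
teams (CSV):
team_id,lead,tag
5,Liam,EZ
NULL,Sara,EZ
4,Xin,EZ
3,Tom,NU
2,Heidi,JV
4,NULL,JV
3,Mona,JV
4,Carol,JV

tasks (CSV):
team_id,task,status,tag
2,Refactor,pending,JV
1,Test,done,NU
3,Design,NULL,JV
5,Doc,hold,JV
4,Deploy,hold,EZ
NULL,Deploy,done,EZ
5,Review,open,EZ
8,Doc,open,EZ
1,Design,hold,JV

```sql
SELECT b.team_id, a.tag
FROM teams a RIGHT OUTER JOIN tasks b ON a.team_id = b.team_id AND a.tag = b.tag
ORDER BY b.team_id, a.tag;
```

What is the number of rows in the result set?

9

RIGHT JOIN keeps every row from `tasks`; unmatched rows get NULL for `teams`'s columns.
Matching on a.team_id = b.team_id AND a.tag = b.tag. A NULL in a compared column never satisfies the condition.
- a[0] team_id=5, tag=EZ → 1 match(es) in b → 1 row(s).
- a[1] team_id=NULL, tag=EZ → no match.
- a[2] team_id=4, tag=EZ → 1 match(es) in b → 1 row(s).
- a[3] team_id=3, tag=NU → no match.
- a[4] team_id=2, tag=JV → 1 match(es) in b → 1 row(s).
- a[5] team_id=4, tag=JV → no match.
- a[6] team_id=3, tag=JV → 1 match(es) in b → 1 row(s).
- a[7] team_id=4, tag=JV → no match.
- plus 5 unmatched b row(s), each kept with NULL a columns.
Total: 4 matched + 5 padded = 9 rows.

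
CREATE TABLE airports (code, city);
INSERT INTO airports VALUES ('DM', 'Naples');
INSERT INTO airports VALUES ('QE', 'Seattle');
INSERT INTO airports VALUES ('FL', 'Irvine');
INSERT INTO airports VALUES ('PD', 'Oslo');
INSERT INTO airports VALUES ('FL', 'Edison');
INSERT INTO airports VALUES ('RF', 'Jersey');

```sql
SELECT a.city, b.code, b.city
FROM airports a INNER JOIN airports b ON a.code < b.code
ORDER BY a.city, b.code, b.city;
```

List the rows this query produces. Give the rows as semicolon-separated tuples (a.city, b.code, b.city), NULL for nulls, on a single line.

(Edison, PD, Oslo); (Edison, QE, Seattle); (Edison, RF, Jersey); (Irvine, PD, Oslo); (Irvine, QE, Seattle); (Irvine, RF, Jersey); (Naples, FL, Edison); (Naples, FL, Irvine); (Naples, PD, Oslo); (Naples, QE, Seattle); (Naples, RF, Jersey); (Oslo, QE, Seattle); (Oslo, RF, Jersey); (Seattle, RF, Jersey)

INNER JOIN keeps only pairs where the ON condition holds.
Matching on a.code < b.code.
- a[0] code=DM → 5 match(es) in b → 5 row(s).
- a[1] code=QE → 1 match(es) in b → 1 row(s).
- a[2] code=FL → 3 match(es) in b → 3 row(s).
- a[3] code=PD → 2 match(es) in b → 2 row(s).
- a[4] code=FL → 3 match(es) in b → 3 row(s).
- a[5] code=RF → no match; dropped.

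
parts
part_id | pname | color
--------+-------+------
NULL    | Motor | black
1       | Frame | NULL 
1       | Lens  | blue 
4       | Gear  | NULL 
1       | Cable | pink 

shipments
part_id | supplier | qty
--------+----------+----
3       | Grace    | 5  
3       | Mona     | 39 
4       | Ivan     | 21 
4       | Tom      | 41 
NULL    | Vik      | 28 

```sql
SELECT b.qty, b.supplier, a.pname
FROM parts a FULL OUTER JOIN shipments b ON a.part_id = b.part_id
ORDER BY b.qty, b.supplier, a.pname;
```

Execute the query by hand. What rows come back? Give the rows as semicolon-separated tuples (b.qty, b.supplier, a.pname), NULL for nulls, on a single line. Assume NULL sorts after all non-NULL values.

FULL OUTER JOIN keeps every row from both sides; unmatched rows get NULL for the other side's columns.
Matching on a.part_id = b.part_id. A NULL in a compared column never satisfies the condition.
- part_id=NULL: no b row matches, row kept with b columns NULL.
- part_id=1: no b row matches, row kept with b columns NULL.
- part_id=1: no b row matches, row kept with b columns NULL.
- part_id=4: 2 matching b row(s), so 2 row(s) emitted.
- part_id=1: no b row matches, row kept with b columns NULL.
- 3 b row(s) had no a match → kept, a columns NULL.
After projecting and ordering:
b.qty | b.supplier | a.pname
5 | Grace | NULL
21 | Ivan | Gear
28 | Vik | NULL
39 | Mona | NULL
41 | Tom | Gear
NULL | NULL | Cable
NULL | NULL | Frame
NULL | NULL | Lens
NULL | NULL | Motor

(5, Grace, NULL); (21, Ivan, Gear); (28, Vik, NULL); (39, Mona, NULL); (41, Tom, Gear); (NULL, NULL, Cable); (NULL, NULL, Frame); (NULL, NULL, Lens); (NULL, NULL, Motor)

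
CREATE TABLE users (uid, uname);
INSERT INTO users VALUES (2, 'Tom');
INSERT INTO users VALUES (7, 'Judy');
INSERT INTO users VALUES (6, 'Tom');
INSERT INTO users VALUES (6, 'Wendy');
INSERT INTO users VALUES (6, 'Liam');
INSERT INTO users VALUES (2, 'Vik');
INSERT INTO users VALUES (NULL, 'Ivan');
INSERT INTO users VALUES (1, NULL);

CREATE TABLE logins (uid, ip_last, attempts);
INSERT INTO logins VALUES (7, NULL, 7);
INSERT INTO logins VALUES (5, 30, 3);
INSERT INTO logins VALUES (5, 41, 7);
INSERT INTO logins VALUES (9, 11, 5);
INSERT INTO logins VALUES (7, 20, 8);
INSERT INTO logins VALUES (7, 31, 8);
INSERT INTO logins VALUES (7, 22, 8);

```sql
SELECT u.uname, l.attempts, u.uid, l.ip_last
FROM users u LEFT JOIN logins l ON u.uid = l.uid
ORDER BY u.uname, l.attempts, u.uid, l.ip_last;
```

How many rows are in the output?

LEFT JOIN keeps every row from `users`; unmatched rows get NULL for `logins`'s columns.
Matching on u.uid = l.uid. A NULL in a compared column never satisfies the condition.
- u[0] uid=2 → no match; kept with NULLs on the l side.
- u[1] uid=7 → 4 match(es) in l → 4 row(s).
- u[2] uid=6 → no match; kept with NULLs on the l side.
- u[3] uid=6 → no match; kept with NULLs on the l side.
- u[4] uid=6 → no match; kept with NULLs on the l side.
- u[5] uid=2 → no match; kept with NULLs on the l side.
- u[6] uid=NULL → no match; kept with NULLs on the l side.
- u[7] uid=1 → no match; kept with NULLs on the l side.
Total: 4 matched + 7 padded = 11 rows.

11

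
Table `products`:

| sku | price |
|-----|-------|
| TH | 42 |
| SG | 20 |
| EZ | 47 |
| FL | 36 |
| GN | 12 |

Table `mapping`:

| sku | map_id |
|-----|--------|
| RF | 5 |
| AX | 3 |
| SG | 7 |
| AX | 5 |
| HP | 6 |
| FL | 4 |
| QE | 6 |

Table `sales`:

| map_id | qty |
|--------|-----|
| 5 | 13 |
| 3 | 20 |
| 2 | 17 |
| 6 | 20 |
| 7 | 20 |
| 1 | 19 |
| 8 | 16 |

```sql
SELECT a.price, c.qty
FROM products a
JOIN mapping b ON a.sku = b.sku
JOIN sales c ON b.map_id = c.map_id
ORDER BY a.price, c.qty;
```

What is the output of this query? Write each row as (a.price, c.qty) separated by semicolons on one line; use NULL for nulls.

Evaluate left to right. First `products a INNER JOIN mapping b` on sku: 2 row(s).
Then INNER JOIN `sales c` on map_id: keep only rows whose b.map_id appears in c.

(20, 20)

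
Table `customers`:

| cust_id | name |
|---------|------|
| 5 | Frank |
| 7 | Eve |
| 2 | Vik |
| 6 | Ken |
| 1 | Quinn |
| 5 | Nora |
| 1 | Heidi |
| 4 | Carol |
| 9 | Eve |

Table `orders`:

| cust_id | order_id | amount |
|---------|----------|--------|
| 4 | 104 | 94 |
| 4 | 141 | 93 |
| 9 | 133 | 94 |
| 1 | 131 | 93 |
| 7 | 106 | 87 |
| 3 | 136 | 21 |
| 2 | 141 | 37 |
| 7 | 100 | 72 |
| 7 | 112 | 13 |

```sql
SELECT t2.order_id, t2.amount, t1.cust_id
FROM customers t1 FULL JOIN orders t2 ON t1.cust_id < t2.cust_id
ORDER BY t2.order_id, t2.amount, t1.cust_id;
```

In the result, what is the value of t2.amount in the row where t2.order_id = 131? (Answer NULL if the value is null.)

FULL OUTER JOIN keeps every row from both sides; unmatched rows get NULL for the other side's columns.
Matching on t1.cust_id < t2.cust_id.
Matched pairs: 40; unmatched t1 rows kept: 1; unmatched t2 rows kept: 1.

93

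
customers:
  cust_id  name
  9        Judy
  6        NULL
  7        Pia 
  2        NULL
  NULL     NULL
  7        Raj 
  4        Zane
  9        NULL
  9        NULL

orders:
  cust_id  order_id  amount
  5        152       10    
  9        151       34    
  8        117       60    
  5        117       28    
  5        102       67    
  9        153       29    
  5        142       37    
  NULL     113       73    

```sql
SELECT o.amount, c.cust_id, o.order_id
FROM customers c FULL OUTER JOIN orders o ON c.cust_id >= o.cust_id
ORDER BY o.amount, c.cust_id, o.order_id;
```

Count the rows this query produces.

FULL OUTER JOIN keeps every row from both sides; unmatched rows get NULL for the other side's columns.
Matching on c.cust_id >= o.cust_id. A NULL in a compared column never satisfies the condition.
- c[0] cust_id=9 → 7 match(es) in o → 7 row(s).
- c[1] cust_id=6 → 4 match(es) in o → 4 row(s).
- c[2] cust_id=7 → 4 match(es) in o → 4 row(s).
- c[3] cust_id=2 → no match; kept with NULLs on the o side.
- c[4] cust_id=NULL → no match; kept with NULLs on the o side.
- c[5] cust_id=7 → 4 match(es) in o → 4 row(s).
- c[6] cust_id=4 → no match; kept with NULLs on the o side.
- c[7] cust_id=9 → 7 match(es) in o → 7 row(s).
- c[8] cust_id=9 → 7 match(es) in o → 7 row(s).
- 1 row(s) from o found no c partner → padded with NULL.
Total: 33 matched + 4 padded = 37 rows.

37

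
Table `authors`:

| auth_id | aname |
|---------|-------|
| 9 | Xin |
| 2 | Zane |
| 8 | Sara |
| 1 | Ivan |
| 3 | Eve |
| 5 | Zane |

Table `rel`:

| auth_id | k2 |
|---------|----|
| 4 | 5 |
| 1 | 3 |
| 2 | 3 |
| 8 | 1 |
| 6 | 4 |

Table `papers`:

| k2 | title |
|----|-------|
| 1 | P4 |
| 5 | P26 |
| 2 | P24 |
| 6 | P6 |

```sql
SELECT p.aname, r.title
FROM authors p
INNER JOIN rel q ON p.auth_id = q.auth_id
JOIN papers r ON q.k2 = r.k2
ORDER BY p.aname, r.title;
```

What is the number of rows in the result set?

1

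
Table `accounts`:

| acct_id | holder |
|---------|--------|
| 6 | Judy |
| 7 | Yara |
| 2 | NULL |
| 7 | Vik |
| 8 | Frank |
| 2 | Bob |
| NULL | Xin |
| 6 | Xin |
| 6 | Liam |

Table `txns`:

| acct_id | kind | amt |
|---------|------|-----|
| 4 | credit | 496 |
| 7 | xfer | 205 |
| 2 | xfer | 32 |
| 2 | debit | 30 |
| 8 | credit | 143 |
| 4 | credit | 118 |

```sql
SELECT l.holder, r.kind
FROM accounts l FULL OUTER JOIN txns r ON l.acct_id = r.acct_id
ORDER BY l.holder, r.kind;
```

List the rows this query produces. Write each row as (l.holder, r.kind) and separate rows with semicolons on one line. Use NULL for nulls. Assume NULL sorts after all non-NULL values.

(Bob, debit); (Bob, xfer); (Frank, credit); (Judy, NULL); (Liam, NULL); (Vik, xfer); (Xin, NULL); (Xin, NULL); (Yara, xfer); (NULL, credit); (NULL, credit); (NULL, debit); (NULL, xfer)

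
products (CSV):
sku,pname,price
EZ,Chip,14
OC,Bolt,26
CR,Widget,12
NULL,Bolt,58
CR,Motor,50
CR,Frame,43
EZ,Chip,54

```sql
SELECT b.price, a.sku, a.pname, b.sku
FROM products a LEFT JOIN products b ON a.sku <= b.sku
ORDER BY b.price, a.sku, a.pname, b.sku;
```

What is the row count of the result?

26

LEFT JOIN keeps every row from `products a`; unmatched rows get NULL for `products b`'s columns.
Matching on a.sku <= b.sku. A NULL in a compared column never satisfies the condition.
- a row (sku=EZ): matches 3 b row(s) → 3 output row(s).
- a row (sku=OC): matches 1 b row(s) → 1 output row(s).
- a row (sku=CR): matches 6 b row(s) → 6 output row(s).
- a row (sku=NULL): no match → kept, b columns NULL.
- a row (sku=CR): matches 6 b row(s) → 6 output row(s).
- a row (sku=CR): matches 6 b row(s) → 6 output row(s).
- a row (sku=EZ): matches 3 b row(s) → 3 output row(s).
Total: 25 matched + 1 padded = 26 rows.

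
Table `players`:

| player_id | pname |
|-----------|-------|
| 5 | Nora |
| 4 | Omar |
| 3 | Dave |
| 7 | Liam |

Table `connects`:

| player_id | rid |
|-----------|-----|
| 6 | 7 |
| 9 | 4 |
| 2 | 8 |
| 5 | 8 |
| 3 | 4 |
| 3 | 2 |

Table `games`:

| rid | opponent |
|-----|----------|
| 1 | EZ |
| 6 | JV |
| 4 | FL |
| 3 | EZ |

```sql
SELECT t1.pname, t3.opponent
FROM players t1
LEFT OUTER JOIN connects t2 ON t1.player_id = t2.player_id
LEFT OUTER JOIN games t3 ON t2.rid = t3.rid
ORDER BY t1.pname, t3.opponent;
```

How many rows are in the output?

Joins associate left-to-right: players LEFT JOIN connects on player_id gives 5 intermediate row(s).
Then LEFT JOIN `games t3` on rid: each of those 5 rows is kept; rows whose t2.rid has no match in t3 get NULL for t3's columns.
Result: 5 row(s).

5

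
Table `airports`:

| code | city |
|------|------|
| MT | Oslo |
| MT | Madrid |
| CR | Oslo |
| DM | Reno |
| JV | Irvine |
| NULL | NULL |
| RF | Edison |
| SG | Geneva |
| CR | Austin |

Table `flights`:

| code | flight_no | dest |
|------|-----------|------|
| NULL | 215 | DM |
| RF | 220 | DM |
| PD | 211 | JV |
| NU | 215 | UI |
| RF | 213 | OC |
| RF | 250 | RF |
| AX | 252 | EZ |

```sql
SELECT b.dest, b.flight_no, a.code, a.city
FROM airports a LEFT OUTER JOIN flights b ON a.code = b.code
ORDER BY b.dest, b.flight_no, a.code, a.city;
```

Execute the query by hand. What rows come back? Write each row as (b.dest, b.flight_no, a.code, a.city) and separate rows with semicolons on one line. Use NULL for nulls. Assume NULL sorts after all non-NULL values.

(DM, 220, RF, Edison); (OC, 213, RF, Edison); (RF, 250, RF, Edison); (NULL, NULL, CR, Austin); (NULL, NULL, CR, Oslo); (NULL, NULL, DM, Reno); (NULL, NULL, JV, Irvine); (NULL, NULL, MT, Madrid); (NULL, NULL, MT, Oslo); (NULL, NULL, SG, Geneva); (NULL, NULL, NULL, NULL)

LEFT JOIN keeps every row from `airports`; unmatched rows get NULL for `flights`'s columns.
Matching on a.code = b.code. A NULL in a compared column never satisfies the condition.
Matched pairs: 3; unmatched a rows kept: 8.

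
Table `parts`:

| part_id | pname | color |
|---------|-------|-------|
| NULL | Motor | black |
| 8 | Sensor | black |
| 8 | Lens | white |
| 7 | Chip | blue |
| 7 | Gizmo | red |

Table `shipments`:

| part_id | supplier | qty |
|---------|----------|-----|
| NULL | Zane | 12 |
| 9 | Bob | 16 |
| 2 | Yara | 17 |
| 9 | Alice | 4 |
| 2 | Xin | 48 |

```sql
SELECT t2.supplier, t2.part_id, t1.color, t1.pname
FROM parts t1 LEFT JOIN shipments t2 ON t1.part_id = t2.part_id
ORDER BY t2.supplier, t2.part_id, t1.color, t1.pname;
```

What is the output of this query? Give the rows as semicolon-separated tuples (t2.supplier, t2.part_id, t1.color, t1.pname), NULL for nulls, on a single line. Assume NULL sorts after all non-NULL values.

LEFT JOIN keeps every row from `parts`; unmatched rows get NULL for `shipments`'s columns.
Matching on t1.part_id = t2.part_id. A NULL in a compared column never satisfies the condition.
- t1 (part_id=NULL) has no partner → padded with NULL.
- t1 (part_id=8) has no partner → padded with NULL.
- t1 (part_id=8) has no partner → padded with NULL.
- t1 (part_id=7) has no partner → padded with NULL.
- t1 (part_id=7) has no partner → padded with NULL.
After projecting and ordering:
t2.supplier | t2.part_id | t1.color | t1.pname
NULL | NULL | black | Motor
NULL | NULL | black | Sensor
NULL | NULL | blue | Chip
NULL | NULL | red | Gizmo
NULL | NULL | white | Lens

(NULL, NULL, black, Motor); (NULL, NULL, black, Sensor); (NULL, NULL, blue, Chip); (NULL, NULL, red, Gizmo); (NULL, NULL, white, Lens)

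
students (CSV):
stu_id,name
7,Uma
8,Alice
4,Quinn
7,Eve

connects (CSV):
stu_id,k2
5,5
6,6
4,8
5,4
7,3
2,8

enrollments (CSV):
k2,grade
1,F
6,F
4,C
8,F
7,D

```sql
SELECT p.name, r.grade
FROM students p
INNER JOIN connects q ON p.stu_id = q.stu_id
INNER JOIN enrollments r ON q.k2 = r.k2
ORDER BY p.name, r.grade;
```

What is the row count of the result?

Step 1 — p INNER JOIN q on stu_id → 3 row(s).
Then INNER JOIN `enrollments r` on k2: keep only rows whose q.k2 appears in r.
Result: 1 row(s).

1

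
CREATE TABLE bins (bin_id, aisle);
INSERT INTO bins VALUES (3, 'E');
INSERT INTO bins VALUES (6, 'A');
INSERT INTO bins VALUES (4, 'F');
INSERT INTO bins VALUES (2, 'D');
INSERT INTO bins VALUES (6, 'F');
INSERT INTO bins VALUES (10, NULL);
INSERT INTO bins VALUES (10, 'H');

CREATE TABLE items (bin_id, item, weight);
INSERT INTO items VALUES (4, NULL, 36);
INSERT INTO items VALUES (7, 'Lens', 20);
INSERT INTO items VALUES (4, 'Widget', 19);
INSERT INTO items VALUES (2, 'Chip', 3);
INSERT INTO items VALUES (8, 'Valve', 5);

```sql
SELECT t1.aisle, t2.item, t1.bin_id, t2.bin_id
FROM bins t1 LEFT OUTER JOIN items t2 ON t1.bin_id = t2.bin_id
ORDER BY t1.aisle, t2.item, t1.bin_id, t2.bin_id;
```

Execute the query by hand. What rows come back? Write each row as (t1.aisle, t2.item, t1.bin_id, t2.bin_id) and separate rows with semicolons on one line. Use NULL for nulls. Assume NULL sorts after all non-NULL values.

(A, NULL, 6, NULL); (D, Chip, 2, 2); (E, NULL, 3, NULL); (F, Widget, 4, 4); (F, NULL, 4, 4); (F, NULL, 6, NULL); (H, NULL, 10, NULL); (NULL, NULL, 10, NULL)

LEFT JOIN keeps every row from `bins`; unmatched rows get NULL for `items`'s columns.
Matching on t1.bin_id = t2.bin_id.
Matched pairs: 3; unmatched t1 rows kept: 5.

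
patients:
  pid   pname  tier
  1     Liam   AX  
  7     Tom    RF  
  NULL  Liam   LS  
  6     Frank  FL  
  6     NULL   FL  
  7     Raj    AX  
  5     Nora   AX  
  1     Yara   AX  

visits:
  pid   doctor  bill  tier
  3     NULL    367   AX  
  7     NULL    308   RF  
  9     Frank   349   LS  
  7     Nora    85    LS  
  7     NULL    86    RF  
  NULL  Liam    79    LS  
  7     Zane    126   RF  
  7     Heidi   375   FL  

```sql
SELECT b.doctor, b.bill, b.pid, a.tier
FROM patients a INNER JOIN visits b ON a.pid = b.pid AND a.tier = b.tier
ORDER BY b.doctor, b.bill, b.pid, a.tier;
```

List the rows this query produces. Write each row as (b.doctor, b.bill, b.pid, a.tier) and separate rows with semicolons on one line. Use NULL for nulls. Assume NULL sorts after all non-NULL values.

(Zane, 126, 7, RF); (NULL, 86, 7, RF); (NULL, 308, 7, RF)

INNER JOIN keeps only pairs where the ON condition holds.
Matching on a.pid = b.pid AND a.tier = b.tier. A NULL in a compared column never satisfies the condition.
- pid=1, tier=AX: no matching b row, dropped.
- pid=7, tier=RF: 3 matching b row(s), so 3 row(s) emitted.
- pid=NULL, tier=LS: no matching b row, dropped.
- pid=6, tier=FL: no matching b row, dropped.
- pid=6, tier=FL: no matching b row, dropped.
- pid=7, tier=AX: no matching b row, dropped.
- pid=5, tier=AX: no matching b row, dropped.
- pid=1, tier=AX: no matching b row, dropped.
After projecting and ordering:
b.doctor | b.bill | b.pid | a.tier
Zane | 126 | 7 | RF
NULL | 86 | 7 | RF
NULL | 308 | 7 | RF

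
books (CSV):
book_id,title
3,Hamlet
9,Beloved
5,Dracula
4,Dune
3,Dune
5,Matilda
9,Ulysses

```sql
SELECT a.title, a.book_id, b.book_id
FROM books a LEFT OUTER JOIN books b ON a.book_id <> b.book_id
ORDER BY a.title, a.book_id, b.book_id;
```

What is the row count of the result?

LEFT JOIN keeps every row from `books a`; unmatched rows get NULL for `books b`'s columns.
Matching on a.book_id <> b.book_id.
- book_id=3: 5 matching b row(s), so 5 row(s) emitted.
- book_id=9: 5 matching b row(s), so 5 row(s) emitted.
- book_id=5: 5 matching b row(s), so 5 row(s) emitted.
- book_id=4: 6 matching b row(s), so 6 row(s) emitted.
- book_id=3: 5 matching b row(s), so 5 row(s) emitted.
- book_id=5: 5 matching b row(s), so 5 row(s) emitted.
- book_id=9: 5 matching b row(s), so 5 row(s) emitted.
Total: 36 rows.

36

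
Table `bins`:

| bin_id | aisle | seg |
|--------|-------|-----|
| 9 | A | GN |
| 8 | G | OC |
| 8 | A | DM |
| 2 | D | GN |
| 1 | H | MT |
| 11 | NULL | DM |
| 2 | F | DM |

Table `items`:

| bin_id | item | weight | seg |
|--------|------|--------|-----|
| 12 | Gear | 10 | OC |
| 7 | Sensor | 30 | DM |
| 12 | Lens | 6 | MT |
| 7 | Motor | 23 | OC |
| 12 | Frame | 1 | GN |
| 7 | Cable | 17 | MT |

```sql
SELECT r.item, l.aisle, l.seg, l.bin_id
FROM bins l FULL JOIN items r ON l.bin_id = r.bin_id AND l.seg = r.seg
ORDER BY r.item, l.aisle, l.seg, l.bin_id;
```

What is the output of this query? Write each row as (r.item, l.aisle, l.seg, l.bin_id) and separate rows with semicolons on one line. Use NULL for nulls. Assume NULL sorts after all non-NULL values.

(Cable, NULL, NULL, NULL); (Frame, NULL, NULL, NULL); (Gear, NULL, NULL, NULL); (Lens, NULL, NULL, NULL); (Motor, NULL, NULL, NULL); (Sensor, NULL, NULL, NULL); (NULL, A, DM, 8); (NULL, A, GN, 9); (NULL, D, GN, 2); (NULL, F, DM, 2); (NULL, G, OC, 8); (NULL, H, MT, 1); (NULL, NULL, DM, 11)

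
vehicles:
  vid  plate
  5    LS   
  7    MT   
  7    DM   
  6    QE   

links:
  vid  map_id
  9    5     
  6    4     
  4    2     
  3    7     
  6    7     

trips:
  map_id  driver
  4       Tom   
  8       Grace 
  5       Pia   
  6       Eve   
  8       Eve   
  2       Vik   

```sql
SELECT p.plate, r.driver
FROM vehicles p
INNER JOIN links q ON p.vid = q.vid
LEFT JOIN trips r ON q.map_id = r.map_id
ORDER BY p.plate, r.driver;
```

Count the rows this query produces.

2

Evaluate left to right. First `vehicles p INNER JOIN links q` on vid: 2 row(s).
Then LEFT JOIN `trips r` on map_id: each of those 2 rows is kept; rows whose q.map_id has no match in r get NULL for r's columns.
Result: 2 row(s).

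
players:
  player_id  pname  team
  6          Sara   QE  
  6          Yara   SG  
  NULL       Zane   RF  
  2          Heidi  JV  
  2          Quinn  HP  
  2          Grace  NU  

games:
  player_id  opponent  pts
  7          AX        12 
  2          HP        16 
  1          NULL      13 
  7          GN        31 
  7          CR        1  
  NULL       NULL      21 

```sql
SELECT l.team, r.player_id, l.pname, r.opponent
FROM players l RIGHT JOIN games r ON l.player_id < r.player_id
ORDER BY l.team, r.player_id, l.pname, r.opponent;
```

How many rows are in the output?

18

RIGHT JOIN keeps every row from `games`; unmatched rows get NULL for `players`'s columns.
Matching on l.player_id < r.player_id. A NULL in a compared column never satisfies the condition.
Matched pairs: 15; unmatched r rows kept: 3.
Total: 15 matched + 3 padded = 18 rows.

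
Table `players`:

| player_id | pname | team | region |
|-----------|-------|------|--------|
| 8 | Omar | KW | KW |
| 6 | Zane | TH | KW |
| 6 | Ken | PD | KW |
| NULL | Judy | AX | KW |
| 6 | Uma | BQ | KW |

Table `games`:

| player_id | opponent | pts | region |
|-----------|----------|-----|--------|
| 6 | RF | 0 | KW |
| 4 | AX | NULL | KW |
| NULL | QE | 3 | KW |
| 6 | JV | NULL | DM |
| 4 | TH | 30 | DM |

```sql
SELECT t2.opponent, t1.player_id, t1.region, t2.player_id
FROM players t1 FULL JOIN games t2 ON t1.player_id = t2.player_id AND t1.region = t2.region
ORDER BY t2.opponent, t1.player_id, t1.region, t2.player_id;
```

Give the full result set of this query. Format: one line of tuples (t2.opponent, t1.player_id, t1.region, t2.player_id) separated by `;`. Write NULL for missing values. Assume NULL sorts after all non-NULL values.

(AX, NULL, NULL, 4); (JV, NULL, NULL, 6); (QE, NULL, NULL, NULL); (RF, 6, KW, 6); (RF, 6, KW, 6); (RF, 6, KW, 6); (TH, NULL, NULL, 4); (NULL, 8, KW, NULL); (NULL, NULL, KW, NULL)

FULL OUTER JOIN keeps every row from both sides; unmatched rows get NULL for the other side's columns.
Matching on t1.player_id = t2.player_id AND t1.region = t2.region. A NULL in a compared column never satisfies the condition.
- t1 (player_id=8, region=KW) has no partner → padded with NULL.
- t1 (player_id=6, region=KW) pairs with 1 row(s) of t2.
- t1 (player_id=6, region=KW) pairs with 1 row(s) of t2.
- t1 (player_id=NULL, region=KW) has no partner → padded with NULL.
- t1 (player_id=6, region=KW) pairs with 1 row(s) of t2.
- 4 row(s) from t2 found no t1 partner → padded with NULL.
After projecting and ordering:
t2.opponent | t1.player_id | t1.region | t2.player_id
AX | NULL | NULL | 4
JV | NULL | NULL | 6
QE | NULL | NULL | NULL
RF | 6 | KW | 6
RF | 6 | KW | 6
RF | 6 | KW | 6
TH | NULL | NULL | 4
NULL | 8 | KW | NULL
NULL | NULL | KW | NULL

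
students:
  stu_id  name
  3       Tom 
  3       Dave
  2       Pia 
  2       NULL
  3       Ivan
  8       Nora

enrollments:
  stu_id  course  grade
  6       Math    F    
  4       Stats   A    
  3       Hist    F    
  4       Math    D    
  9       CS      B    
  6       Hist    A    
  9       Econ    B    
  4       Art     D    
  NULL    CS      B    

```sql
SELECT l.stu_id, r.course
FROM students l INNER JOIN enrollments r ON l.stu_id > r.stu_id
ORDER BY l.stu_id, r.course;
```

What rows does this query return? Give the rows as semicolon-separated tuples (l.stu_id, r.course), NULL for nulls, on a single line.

(8, Art); (8, Hist); (8, Hist); (8, Math); (8, Math); (8, Stats)

INNER JOIN keeps only pairs where the ON condition holds.
Matching on l.stu_id > r.stu_id. A NULL in a compared column never satisfies the condition.
- stu_id=3: no matching r row, dropped.
- stu_id=3: no matching r row, dropped.
- stu_id=2: no matching r row, dropped.
- stu_id=2: no matching r row, dropped.
- stu_id=3: no matching r row, dropped.
- stu_id=8: 6 matching r row(s), so 6 row(s) emitted.
After projecting and ordering:
l.stu_id | r.course
8 | Art
8 | Hist
8 | Hist
8 | Math
8 | Math
8 | Stats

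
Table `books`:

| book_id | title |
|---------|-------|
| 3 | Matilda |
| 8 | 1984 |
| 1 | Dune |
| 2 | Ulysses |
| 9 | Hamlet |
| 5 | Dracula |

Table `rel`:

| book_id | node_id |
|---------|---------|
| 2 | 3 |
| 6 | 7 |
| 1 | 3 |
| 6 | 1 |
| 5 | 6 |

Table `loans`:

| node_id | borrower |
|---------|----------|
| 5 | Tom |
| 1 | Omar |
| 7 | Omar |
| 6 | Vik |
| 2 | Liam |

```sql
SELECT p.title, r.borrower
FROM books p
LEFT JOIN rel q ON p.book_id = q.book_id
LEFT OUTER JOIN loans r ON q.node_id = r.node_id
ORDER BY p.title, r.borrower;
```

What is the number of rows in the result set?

6

Joins associate left-to-right: books LEFT JOIN rel on book_id gives 6 intermediate row(s).
Then LEFT JOIN `loans r` on node_id: each of those 6 rows is kept; rows whose q.node_id has no match in r get NULL for r's columns.
Result: 6 row(s).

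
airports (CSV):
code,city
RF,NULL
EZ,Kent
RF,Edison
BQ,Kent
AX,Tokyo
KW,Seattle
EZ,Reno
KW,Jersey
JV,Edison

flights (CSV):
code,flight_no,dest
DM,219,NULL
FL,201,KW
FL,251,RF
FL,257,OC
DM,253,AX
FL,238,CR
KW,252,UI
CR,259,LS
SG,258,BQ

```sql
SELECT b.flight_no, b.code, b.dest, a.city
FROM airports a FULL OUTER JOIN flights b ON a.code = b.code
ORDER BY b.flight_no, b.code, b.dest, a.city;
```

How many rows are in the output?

17

FULL OUTER JOIN keeps every row from both sides; unmatched rows get NULL for the other side's columns.
Matching on a.code = b.code.
- code=RF: no b row matches, row kept with b columns NULL.
- code=EZ: no b row matches, row kept with b columns NULL.
- code=RF: no b row matches, row kept with b columns NULL.
- code=BQ: no b row matches, row kept with b columns NULL.
- code=AX: no b row matches, row kept with b columns NULL.
- code=KW: 1 matching b row(s), so 1 row(s) emitted.
- code=EZ: no b row matches, row kept with b columns NULL.
- code=KW: 1 matching b row(s), so 1 row(s) emitted.
- code=JV: no b row matches, row kept with b columns NULL.
- plus 8 unmatched b row(s), each kept with NULL a columns.
Total: 2 matched + 15 padded = 17 rows.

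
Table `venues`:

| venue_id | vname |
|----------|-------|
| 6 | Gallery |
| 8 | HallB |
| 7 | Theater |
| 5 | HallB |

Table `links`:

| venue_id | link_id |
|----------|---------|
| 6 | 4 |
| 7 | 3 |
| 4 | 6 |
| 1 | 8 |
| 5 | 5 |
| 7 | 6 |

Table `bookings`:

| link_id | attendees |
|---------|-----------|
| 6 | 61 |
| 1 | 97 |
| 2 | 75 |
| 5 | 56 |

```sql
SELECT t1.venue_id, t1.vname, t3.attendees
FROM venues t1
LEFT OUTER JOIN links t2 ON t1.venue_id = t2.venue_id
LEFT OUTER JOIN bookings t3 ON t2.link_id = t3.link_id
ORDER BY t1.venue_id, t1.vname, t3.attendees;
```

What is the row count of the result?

5

Step 1 — t1 LEFT JOIN t2 on venue_id → 5 row(s).
Then LEFT JOIN `bookings t3` on link_id: each of those 5 rows is kept; rows whose t2.link_id has no match in t3 get NULL for t3's columns.
Result: 5 row(s).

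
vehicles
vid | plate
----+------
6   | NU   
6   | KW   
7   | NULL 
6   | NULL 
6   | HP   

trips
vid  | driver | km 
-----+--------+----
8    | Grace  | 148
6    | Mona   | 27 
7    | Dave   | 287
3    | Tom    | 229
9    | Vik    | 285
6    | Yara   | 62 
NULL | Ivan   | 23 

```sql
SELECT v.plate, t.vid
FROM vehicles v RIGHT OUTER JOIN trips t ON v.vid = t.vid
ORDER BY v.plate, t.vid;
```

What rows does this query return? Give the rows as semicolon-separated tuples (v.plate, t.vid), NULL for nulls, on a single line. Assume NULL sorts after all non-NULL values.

RIGHT JOIN keeps every row from `trips`; unmatched rows get NULL for `vehicles`'s columns.
Matching on v.vid = t.vid. A NULL in a compared column never satisfies the condition.
- vid=6: 2 matching t row(s), so 2 row(s) emitted.
- vid=6: 2 matching t row(s), so 2 row(s) emitted.
- vid=7: 1 matching t row(s), so 1 row(s) emitted.
- vid=6: 2 matching t row(s), so 2 row(s) emitted.
- vid=6: 2 matching t row(s), so 2 row(s) emitted.
- plus 4 unmatched t row(s), each kept with NULL v columns.

(HP, 6); (HP, 6); (KW, 6); (KW, 6); (NU, 6); (NU, 6); (NULL, 3); (NULL, 6); (NULL, 6); (NULL, 7); (NULL, 8); (NULL, 9); (NULL, NULL)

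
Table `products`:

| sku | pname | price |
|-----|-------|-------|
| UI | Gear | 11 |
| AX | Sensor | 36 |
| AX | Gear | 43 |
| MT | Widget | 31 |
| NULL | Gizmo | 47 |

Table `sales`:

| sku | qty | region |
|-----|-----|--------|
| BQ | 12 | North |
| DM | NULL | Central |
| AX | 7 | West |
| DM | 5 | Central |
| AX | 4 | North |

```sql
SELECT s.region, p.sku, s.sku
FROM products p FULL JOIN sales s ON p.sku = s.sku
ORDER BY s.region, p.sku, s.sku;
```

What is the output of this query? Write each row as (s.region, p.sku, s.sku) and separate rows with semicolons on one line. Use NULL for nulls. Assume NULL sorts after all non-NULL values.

(Central, NULL, DM); (Central, NULL, DM); (North, AX, AX); (North, AX, AX); (North, NULL, BQ); (West, AX, AX); (West, AX, AX); (NULL, MT, NULL); (NULL, UI, NULL); (NULL, NULL, NULL)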